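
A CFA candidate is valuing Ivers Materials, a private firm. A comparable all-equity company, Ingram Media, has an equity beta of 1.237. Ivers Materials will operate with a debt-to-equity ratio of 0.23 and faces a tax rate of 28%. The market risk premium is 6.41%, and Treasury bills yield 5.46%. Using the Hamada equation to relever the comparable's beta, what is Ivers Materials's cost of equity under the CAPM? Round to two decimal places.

β_L = β_U × [1 + (1 − t)(D/E)] = 1.237 × [1 + (1 − 0.28) × 0.23]
    = 1.237 × [1 + 0.72 × 0.23] = 1.237 × 1.1656 = 1.4418
E(R) = R_f + β_L × MRP = 5.46% + 1.4418 × 6.41% = 14.70%

14.70%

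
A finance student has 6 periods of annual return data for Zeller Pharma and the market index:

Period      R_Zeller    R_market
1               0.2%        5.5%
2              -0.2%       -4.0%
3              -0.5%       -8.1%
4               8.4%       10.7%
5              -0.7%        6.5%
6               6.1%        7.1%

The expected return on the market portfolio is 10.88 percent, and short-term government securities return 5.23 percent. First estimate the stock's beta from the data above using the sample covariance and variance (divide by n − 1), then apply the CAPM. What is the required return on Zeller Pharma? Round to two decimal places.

Mean R_i = (0.2 − 0.2 − 0.5 + 8.4 − 0.7 + 6.1) / 6 = 2.2167%
Mean R_m = (5.5 − 4.0 − 8.1 + 10.7 + 6.5 + 7.1) / 6 = 2.9500%
Σ(R_i − R̄_i)(R_m − R̄_m) = 95.3550  ⇒  Cov = 95.3550 / 5 = 19.0710
Σ(R_m − R̄_m)² = 266.7950  ⇒  Var(R_m) = 266.7950 / 5 = 53.3590
β = Cov / Var(R_m) = 19.0710 / 53.3590 = 0.3574
MRP = 10.88% − 5.23% = 5.65%
E(R) = R_f + β × MRP = 5.23% + 0.3574 × 5.65% = 7.25%

7.25%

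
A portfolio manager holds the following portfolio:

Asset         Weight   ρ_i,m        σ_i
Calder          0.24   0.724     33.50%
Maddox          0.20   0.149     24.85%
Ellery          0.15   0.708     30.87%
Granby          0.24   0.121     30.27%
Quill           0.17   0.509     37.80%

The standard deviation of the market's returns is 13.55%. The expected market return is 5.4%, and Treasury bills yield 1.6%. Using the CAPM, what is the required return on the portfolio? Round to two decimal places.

5.52%

β_Calder = 0.724 × 33.50% / 13.55% = 1.7900
β_Maddox = 0.149 × 24.85% / 13.55% = 0.2733
β_Ellery = 0.708 × 30.87% / 13.55% = 1.6130
β_Granby = 0.121 × 30.27% / 13.55% = 0.2703
β_Quill = 0.509 × 37.80% / 13.55% = 1.4199
β_P = Σ w_i β_i = 0.24×1.7900 + 0.20×0.2733 + 0.15×1.6130 + 0.24×0.2703 + 0.17×1.4199 = 1.0325
MRP = 5.4% − 1.6% = 3.80%
E(R_P) = R_f + β_P × MRP = 1.6% + 1.0325 × 3.8% = 5.52%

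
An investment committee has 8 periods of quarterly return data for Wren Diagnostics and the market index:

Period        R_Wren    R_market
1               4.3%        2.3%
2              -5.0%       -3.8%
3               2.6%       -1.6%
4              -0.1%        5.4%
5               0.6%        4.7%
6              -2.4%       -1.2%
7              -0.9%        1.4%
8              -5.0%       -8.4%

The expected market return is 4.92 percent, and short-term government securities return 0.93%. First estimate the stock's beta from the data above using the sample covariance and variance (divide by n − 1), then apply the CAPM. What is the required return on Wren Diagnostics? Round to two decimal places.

Mean R_i = (4.3 − 5.0 + 2.6 − 0.1 + 0.6 − 2.4 − 0.9 − 5.0) / 8 = -0.7375%
Mean R_m = (2.3 − 3.8 − 1.6 + 5.4 + 4.7 − 1.2 + 1.4 − 8.4) / 8 = -0.1500%
Σ(R_i − R̄_i)(R_m − R̄_m) = 69.7450  ⇒  Cov = 69.7450 / 7 = 9.9636
Σ(R_m − R̄_m)² = 147.3200  ⇒  Var(R_m) = 147.3200 / 7 = 21.0457
β = Cov / Var(R_m) = 9.9636 / 21.0457 = 0.4734
MRP = 4.92% − 0.93% = 3.99%
E(R) = R_f + β × MRP = 0.93% + 0.4734 × 3.99% = 2.82%

2.82%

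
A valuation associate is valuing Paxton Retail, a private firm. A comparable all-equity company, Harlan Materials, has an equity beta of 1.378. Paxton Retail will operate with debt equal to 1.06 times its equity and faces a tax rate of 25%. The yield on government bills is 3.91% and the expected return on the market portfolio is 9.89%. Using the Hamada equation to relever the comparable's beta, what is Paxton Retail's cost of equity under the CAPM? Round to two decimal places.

β_L = β_U × [1 + (1 − t)(D/E)] = 1.378 × [1 + (1 − 0.25) × 1.06]
    = 1.378 × [1 + 0.75 × 1.06] = 1.378 × 1.7950 = 2.4735
MRP = 9.89% − 3.91% = 5.98%
E(R) = R_f + β_L × MRP = 3.91% + 2.4735 × 5.98% = 18.70%

18.70%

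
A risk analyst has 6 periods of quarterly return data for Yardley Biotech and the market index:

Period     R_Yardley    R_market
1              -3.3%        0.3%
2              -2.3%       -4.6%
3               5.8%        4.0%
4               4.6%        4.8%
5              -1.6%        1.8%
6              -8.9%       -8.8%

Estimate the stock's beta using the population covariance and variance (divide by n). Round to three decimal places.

Mean R_i = (-3.3 − 2.3 + 5.8 + 4.6 − 1.6 − 8.9) / 6 = -0.9500%
Mean R_m = (0.3 − 4.6 + 4.0 + 4.8 + 1.8 − 8.8) / 6 = -0.4167%
Σ(R_i − R̄_i)(R_m − R̄_m) = 127.9350  ⇒  Cov = 127.9350 / 6 = 21.3225
Σ(R_m − R̄_m)² = 139.9283  ⇒  Var(R_m) = 139.9283 / 6 = 23.3214
β = Cov / Var(R_m) = 21.3225 / 23.3214 = 0.9143

0.914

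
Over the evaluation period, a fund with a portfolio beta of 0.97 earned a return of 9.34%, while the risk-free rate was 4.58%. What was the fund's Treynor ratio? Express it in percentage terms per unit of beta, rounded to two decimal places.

4.91%

Treynor = (R_P − R_f) / β_P = (9.34% − 4.58%) / 0.9700 = 4.76% / 0.9700 = 4.91%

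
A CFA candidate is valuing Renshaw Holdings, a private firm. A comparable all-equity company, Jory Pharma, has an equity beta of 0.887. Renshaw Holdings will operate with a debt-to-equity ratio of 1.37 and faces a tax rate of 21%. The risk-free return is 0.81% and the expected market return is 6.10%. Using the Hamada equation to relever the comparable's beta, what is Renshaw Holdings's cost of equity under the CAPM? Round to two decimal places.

10.58%

β_L = β_U × [1 + (1 − t)(D/E)] = 0.887 × [1 + (1 − 0.21) × 1.37]
    = 0.887 × [1 + 0.79 × 1.37] = 0.887 × 2.0823 = 1.8470
MRP = 6.10% − 0.81% = 5.29%
E(R) = R_f + β_L × MRP = 0.81% + 1.8470 × 5.29% = 10.58%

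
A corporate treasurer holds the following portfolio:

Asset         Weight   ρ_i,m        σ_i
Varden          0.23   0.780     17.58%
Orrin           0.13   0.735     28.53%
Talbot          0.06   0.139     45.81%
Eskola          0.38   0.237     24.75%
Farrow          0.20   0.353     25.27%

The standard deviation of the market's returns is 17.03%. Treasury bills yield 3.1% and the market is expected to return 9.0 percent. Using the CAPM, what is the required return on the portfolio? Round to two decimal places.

β_Varden = 0.780 × 17.58% / 17.03% = 0.8052
β_Orrin = 0.735 × 28.53% / 17.03% = 1.2313
β_Talbot = 0.139 × 45.81% / 17.03% = 0.3739
β_Eskola = 0.237 × 24.75% / 17.03% = 0.3444
β_Farrow = 0.353 × 25.27% / 17.03% = 0.5238
β_P = Σ w_i β_i = 0.23×0.8052 + 0.13×1.2313 + 0.06×0.3739 + 0.38×0.3444 + 0.20×0.5238 = 0.6033
MRP = 9.0% − 3.1% = 5.90%
E(R_P) = R_f + β_P × MRP = 3.1% + 0.6033 × 5.9% = 6.66%

6.66%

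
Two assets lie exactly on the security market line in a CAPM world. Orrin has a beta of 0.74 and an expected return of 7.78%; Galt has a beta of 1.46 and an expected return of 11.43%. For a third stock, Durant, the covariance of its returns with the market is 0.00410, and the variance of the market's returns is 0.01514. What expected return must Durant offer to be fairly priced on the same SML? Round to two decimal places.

5.40%

MRP = (11.43% − 7.78%) / (1.46 − 0.74) = 5.0694%
R_f = 7.78% − 0.74 × 5.0694% = 4.0286%
β_Durant = Cov / Var(R_m) = 0.00410 / 0.01514 = 0.2708
E(R_Durant) = R_f + β × MRP = 4.0286% + 0.2708 × 5.0694% = 5.40%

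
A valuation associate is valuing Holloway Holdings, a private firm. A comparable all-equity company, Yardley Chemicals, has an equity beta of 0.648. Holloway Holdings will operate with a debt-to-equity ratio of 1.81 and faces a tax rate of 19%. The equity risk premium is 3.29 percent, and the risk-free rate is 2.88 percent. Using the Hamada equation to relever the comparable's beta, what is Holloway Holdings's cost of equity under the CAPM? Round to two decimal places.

8.14%

β_L = β_U × [1 + (1 − t)(D/E)] = 0.648 × [1 + (1 − 0.19) × 1.81]
    = 0.648 × [1 + 0.81 × 1.81] = 0.648 × 2.4661 = 1.5980
E(R) = R_f + β_L × MRP = 2.88% + 1.5980 × 3.29% = 8.14%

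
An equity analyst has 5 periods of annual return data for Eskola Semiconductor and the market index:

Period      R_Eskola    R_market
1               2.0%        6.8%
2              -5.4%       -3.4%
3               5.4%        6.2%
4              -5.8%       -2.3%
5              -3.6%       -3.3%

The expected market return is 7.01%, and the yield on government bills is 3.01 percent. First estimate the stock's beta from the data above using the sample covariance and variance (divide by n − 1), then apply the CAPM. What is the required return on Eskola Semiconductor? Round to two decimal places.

6.55%

Mean R_i = (2.0 − 5.4 + 5.4 − 5.8 − 3.6) / 5 = -1.4800%
Mean R_m = (6.8 − 3.4 + 6.2 − 2.3 − 3.3) / 5 = 0.8000%
Σ(R_i − R̄_i)(R_m − R̄_m) = 96.5800  ⇒  Cov = 96.5800 / 4 = 24.1450
Σ(R_m − R̄_m)² = 109.2200  ⇒  Var(R_m) = 109.2200 / 4 = 27.3050
β = Cov / Var(R_m) = 24.1450 / 27.3050 = 0.8843
MRP = 7.01% − 3.01% = 4.00%
E(R) = R_f + β × MRP = 3.01% + 0.8843 × 4.00% = 6.55%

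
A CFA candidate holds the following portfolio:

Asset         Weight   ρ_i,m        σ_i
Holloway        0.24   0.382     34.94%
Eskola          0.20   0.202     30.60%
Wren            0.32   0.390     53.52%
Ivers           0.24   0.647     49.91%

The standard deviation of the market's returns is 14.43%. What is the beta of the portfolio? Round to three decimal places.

β_Holloway = 0.382 × 34.94% / 14.43% = 0.9250
β_Eskola = 0.202 × 30.60% / 14.43% = 0.4284
β_Wren = 0.390 × 53.52% / 14.43% = 1.4465
β_Ivers = 0.647 × 49.91% / 14.43% = 2.2378
β_P = Σ w_i β_i = 0.24×0.9250 + 0.20×0.4284 + 0.32×1.4465 + 0.24×2.2378 = 1.3076

1.308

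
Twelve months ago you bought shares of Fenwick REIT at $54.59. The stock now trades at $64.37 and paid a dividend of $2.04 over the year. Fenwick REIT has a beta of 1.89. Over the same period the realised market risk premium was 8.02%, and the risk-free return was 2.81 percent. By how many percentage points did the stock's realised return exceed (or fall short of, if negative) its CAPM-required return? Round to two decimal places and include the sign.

Realised HPR = (P1 + D1 − P0) / P0 = (64.37 + 2.04 − 54.59) / 54.59 = 11.82 / 54.59 = 21.6523%
CAPM required = R_f + β·MRP = 2.81% + 1.89 × 8.02% = 17.9678%
α = realised − required = 21.6523% − 17.9678% = +3.68%

+3.68%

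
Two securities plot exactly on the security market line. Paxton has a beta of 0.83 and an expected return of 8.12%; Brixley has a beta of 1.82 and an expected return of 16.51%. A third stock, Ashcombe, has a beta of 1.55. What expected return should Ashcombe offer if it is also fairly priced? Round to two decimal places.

14.22%

MRP (SML slope) = (16.51% − 8.12%) / (1.82 − 0.83) = 8.39% / 0.99 = 8.4747%
R_f (intercept) = 8.12% − 0.83 × 8.4747% = 1.0860%
E(R_Ashcombe) = R_f + β × MRP = 1.0860% + 1.55 × 8.4747% = 14.22%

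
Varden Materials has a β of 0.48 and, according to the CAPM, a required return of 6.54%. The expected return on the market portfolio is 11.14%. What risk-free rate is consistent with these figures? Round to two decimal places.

2.29%

E(R) = R_f + β(E(R_m) − R_f) = R_f(1 − β) + β·E(R_m)
6.54% = R_f × (1 − 0.48) + 0.48 × 11.14%
6.54% = R_f × 0.52 + 5.3472%
R_f = (6.54% − 5.3472%) / 0.52 = 2.29%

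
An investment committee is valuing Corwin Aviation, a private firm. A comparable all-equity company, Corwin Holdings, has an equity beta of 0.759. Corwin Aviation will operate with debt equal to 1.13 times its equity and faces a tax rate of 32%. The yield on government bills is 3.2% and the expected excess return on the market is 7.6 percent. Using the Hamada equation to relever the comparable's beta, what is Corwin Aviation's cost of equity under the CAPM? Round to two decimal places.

β_L = β_U × [1 + (1 − t)(D/E)] = 0.759 × [1 + (1 − 0.32) × 1.13]
    = 0.759 × [1 + 0.68 × 1.13] = 0.759 × 1.7684 = 1.3422
E(R) = R_f + β_L × MRP = 3.2% + 1.3422 × 7.6% = 13.40%

13.40%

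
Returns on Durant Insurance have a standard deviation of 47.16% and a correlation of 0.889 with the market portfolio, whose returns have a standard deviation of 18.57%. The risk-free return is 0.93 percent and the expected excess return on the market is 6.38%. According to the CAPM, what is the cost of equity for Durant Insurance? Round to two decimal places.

15.33%

β = ρ × σ_i / σ_m = 0.889 × 47.16% / 18.57% = 2.2577
E(R) = 0.93% + 2.2577 × 6.38% = 15.33%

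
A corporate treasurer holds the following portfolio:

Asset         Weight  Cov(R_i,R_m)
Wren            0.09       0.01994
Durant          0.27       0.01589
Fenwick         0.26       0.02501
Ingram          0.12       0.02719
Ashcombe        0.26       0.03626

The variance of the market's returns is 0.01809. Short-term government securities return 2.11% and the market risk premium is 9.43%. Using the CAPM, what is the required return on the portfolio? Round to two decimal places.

15.29%

β_Wren = 0.01994 / 0.01809 = 1.1023
β_Durant = 0.01589 / 0.01809 = 0.8784
β_Fenwick = 0.02501 / 0.01809 = 1.3825
β_Ingram = 0.02719 / 0.01809 = 1.5030
β_Ashcombe = 0.03626 / 0.01809 = 2.0044
β_P = Σ w_i β_i = 0.09×1.1023 + 0.27×0.8784 + 0.26×1.3825 + 0.12×1.5030 + 0.26×2.0044 = 1.3973
E(R_P) = R_f + β_P × MRP = 2.11% + 1.3973 × 9.43% = 15.29%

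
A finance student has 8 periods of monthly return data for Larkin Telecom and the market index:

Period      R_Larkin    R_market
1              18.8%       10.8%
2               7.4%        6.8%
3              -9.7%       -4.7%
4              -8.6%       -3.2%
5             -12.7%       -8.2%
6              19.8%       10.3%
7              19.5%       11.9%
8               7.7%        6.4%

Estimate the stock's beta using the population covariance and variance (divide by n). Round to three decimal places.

Mean R_i = (18.8 + 7.4 − 9.7 − 8.6 − 12.7 + 19.8 + 19.5 + 7.7) / 8 = 5.2750%
Mean R_m = (10.8 + 6.8 − 4.7 − 3.2 − 8.2 + 10.3 + 11.9 + 6.4) / 8 = 3.7625%
Σ(R_i − R̄_i)(R_m − R̄_m) = 757.1025  ⇒  Cov = 757.1025 / 8 = 94.6378
Σ(R_m − R̄_m)² = 437.8588  ⇒  Var(R_m) = 437.8588 / 8 = 54.7324
β = Cov / Var(R_m) = 94.6378 / 54.7324 = 1.7291

1.729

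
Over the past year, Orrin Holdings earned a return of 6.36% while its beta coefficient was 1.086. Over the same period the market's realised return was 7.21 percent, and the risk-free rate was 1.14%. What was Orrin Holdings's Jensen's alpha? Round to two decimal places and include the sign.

Market excess return = 7.21% − 1.14% = 6.07%
CAPM benchmark = R_f + β(R_m − R_f) = 1.14% + 1.086 × 6.07% = 7.73202%
α = actual − benchmark = 6.36% − 7.73202% = -1.37%

-1.37%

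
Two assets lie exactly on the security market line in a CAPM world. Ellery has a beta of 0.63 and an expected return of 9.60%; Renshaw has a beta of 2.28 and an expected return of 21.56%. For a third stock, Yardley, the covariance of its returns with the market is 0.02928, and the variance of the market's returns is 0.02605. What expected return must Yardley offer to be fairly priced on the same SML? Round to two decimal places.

13.18%

MRP = (21.56% − 9.60%) / (2.28 − 0.63) = 7.2485%
R_f = 9.60% − 0.63 × 7.2485% = 5.0334%
β_Yardley = Cov / Var(R_m) = 0.02928 / 0.02605 = 1.1240
E(R_Yardley) = R_f + β × MRP = 5.0334% + 1.1240 × 7.2485% = 13.18%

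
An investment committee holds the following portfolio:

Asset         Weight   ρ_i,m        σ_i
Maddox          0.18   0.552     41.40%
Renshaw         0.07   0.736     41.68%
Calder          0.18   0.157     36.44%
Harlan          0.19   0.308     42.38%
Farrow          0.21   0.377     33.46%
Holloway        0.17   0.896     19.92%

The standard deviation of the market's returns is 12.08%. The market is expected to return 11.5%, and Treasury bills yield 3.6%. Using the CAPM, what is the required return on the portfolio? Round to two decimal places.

13.71%

β_Maddox = 0.552 × 41.40% / 12.08% = 1.8918
β_Renshaw = 0.736 × 41.68% / 12.08% = 2.5394
β_Calder = 0.157 × 36.44% / 12.08% = 0.4736
β_Harlan = 0.308 × 42.38% / 12.08% = 1.0805
β_Farrow = 0.377 × 33.46% / 12.08% = 1.0442
β_Holloway = 0.896 × 19.92% / 12.08% = 1.4775
β_P = Σ w_i β_i = 0.18×1.8918 + 0.07×2.5394 + 0.18×0.4736 + 0.19×1.0805 + 0.21×1.0442 + 0.17×1.4775 = 1.2793
MRP = 11.5% − 3.6% = 7.90%
E(R_P) = R_f + β_P × MRP = 3.6% + 1.2793 × 7.9% = 13.71%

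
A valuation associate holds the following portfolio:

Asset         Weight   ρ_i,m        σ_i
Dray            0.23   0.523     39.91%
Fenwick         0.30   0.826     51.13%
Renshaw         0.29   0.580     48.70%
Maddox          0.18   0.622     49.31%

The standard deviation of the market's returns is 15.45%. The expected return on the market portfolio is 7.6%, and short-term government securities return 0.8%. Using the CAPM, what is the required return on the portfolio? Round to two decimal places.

β_Dray = 0.523 × 39.91% / 15.45% = 1.3510
β_Fenwick = 0.826 × 51.13% / 15.45% = 2.7336
β_Renshaw = 0.580 × 48.70% / 15.45% = 1.8282
β_Maddox = 0.622 × 49.31% / 15.45% = 1.9852
β_P = Σ w_i β_i = 0.23×1.3510 + 0.30×2.7336 + 0.29×1.8282 + 0.18×1.9852 = 2.0183
MRP = 7.6% − 0.8% = 6.80%
E(R_P) = R_f + β_P × MRP = 0.8% + 2.0183 × 6.8% = 14.52%

14.52%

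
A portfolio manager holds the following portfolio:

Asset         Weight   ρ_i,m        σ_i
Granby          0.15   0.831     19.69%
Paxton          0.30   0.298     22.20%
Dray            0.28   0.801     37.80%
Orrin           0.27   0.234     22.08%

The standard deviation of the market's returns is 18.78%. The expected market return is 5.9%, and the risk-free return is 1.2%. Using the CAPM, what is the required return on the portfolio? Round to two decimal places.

β_Granby = 0.831 × 19.69% / 18.78% = 0.8713
β_Paxton = 0.298 × 22.20% / 18.78% = 0.3523
β_Dray = 0.801 × 37.80% / 18.78% = 1.6122
β_Orrin = 0.234 × 22.08% / 18.78% = 0.2751
β_P = Σ w_i β_i = 0.15×0.8713 + 0.30×0.3523 + 0.28×1.6122 + 0.27×0.2751 = 0.7621
MRP = 5.9% − 1.2% = 4.70%
E(R_P) = R_f + β_P × MRP = 1.2% + 0.7621 × 4.7% = 4.78%

4.78%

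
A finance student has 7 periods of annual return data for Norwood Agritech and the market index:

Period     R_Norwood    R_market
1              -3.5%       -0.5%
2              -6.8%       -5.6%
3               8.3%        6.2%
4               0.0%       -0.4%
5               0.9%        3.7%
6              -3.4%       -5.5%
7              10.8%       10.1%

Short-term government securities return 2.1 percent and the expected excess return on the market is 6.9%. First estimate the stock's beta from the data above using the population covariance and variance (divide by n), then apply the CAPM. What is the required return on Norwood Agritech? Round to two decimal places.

9.27%

Mean R_i = (-3.5 − 6.8 + 8.3 + 0.0 + 0.9 − 3.4 + 10.8) / 7 = 0.9000%
Mean R_m = (-0.5 − 5.6 + 6.2 − 0.4 + 3.7 − 5.5 + 10.1) / 7 = 1.1429%
Σ(R_i − R̄_i)(R_m − R̄_m) = 215.2000  ⇒  Cov = 215.2000 / 7 = 30.7429
Σ(R_m − R̄_m)² = 207.0171  ⇒  Var(R_m) = 207.0171 / 7 = 29.5739
β = Cov / Var(R_m) = 30.7429 / 29.5739 = 1.0395
E(R) = R_f + β × MRP = 2.1% + 1.0395 × 6.9% = 9.27%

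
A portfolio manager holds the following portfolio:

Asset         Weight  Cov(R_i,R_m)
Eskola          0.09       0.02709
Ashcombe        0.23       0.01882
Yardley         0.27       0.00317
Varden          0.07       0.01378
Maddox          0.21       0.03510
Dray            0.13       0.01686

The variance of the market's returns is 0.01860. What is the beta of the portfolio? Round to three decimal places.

0.976

β_Eskola = 0.02709 / 0.01860 = 1.4565
β_Ashcombe = 0.01882 / 0.01860 = 1.0118
β_Yardley = 0.00317 / 0.01860 = 0.1704
β_Varden = 0.01378 / 0.01860 = 0.7409
β_Maddox = 0.03510 / 0.01860 = 1.8871
β_Dray = 0.01686 / 0.01860 = 0.9065
β_P = Σ w_i β_i = 0.09×1.4565 + 0.23×1.0118 + 0.27×0.1704 + 0.07×0.7409 + 0.21×1.8871 + 0.13×0.9065 = 0.9758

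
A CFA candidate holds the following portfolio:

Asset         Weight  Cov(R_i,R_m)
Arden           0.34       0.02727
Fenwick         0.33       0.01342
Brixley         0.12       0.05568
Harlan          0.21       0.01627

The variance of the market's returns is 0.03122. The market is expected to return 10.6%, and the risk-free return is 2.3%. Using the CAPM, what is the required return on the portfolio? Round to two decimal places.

β_Arden = 0.02727 / 0.03122 = 0.8735
β_Fenwick = 0.01342 / 0.03122 = 0.4299
β_Brixley = 0.05568 / 0.03122 = 1.7835
β_Harlan = 0.01627 / 0.03122 = 0.5211
β_P = Σ w_i β_i = 0.34×0.8735 + 0.33×0.4299 + 0.12×1.7835 + 0.21×0.5211 = 0.7623
MRP = 10.6% − 2.3% = 8.30%
E(R_P) = R_f + β_P × MRP = 2.3% + 0.7623 × 8.3% = 8.63%

8.63%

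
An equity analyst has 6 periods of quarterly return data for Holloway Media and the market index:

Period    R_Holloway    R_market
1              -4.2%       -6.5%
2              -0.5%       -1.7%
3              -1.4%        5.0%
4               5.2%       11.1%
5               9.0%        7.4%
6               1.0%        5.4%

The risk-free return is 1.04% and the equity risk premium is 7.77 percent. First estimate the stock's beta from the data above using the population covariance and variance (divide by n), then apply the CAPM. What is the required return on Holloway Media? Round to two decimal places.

5.55%

Mean R_i = (-4.2 − 0.5 − 1.4 + 5.2 + 9.0 + 1.0) / 6 = 1.5167%
Mean R_m = (-6.5 − 1.7 + 5.0 + 11.1 + 7.4 + 5.4) / 6 = 3.4500%
Σ(R_i − R̄_i)(R_m − R̄_m) = 119.4750  ⇒  Cov = 119.4750 / 6 = 19.9125
Σ(R_m − R̄_m)² = 205.8550  ⇒  Var(R_m) = 205.8550 / 6 = 34.3092
β = Cov / Var(R_m) = 19.9125 / 34.3092 = 0.5804
E(R) = R_f + β × MRP = 1.04% + 0.5804 × 7.77% = 5.55%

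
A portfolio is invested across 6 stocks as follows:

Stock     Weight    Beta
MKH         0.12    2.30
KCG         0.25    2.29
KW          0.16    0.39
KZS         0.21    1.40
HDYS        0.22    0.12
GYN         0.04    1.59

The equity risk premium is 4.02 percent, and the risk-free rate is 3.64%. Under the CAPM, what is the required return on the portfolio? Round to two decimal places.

8.85%

β_P = Σ w_i β_i = 0.12×2.30 + 0.25×2.29 + 0.16×0.39 + 0.21×1.40 + 0.22×0.12 + 0.04×1.59 = 1.2949
E(R_P) = R_f + β_P × MRP = 3.64% + 1.2949 × 4.02% = 8.85%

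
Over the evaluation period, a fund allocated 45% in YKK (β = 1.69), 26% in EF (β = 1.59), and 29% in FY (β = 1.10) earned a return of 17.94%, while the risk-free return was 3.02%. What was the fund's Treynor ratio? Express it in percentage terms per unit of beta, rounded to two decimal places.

β_P = 0.45×1.69 + 0.26×1.59 + 0.29×1.10 = 1.4929
Treynor = (R_P − R_f) / β_P = (17.94% − 3.02%) / 1.4929 = 14.92% / 1.4929 = 9.99%

9.99%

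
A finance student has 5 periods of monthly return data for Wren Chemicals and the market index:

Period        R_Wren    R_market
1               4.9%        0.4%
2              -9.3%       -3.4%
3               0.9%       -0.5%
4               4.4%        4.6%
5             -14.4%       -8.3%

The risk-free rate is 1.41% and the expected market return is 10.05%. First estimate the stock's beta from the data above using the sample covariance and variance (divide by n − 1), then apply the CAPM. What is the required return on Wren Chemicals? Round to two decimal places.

15.88%

Mean R_i = (4.9 − 9.3 + 0.9 + 4.4 − 14.4) / 5 = -2.7000%
Mean R_m = (0.4 − 3.4 − 0.5 + 4.6 − 8.3) / 5 = -1.4400%
Σ(R_i − R̄_i)(R_m − R̄_m) = 153.4500  ⇒  Cov = 153.4500 / 4 = 38.3625
Σ(R_m − R̄_m)² = 91.6520  ⇒  Var(R_m) = 91.6520 / 4 = 22.9130
β = Cov / Var(R_m) = 38.3625 / 22.9130 = 1.6743
MRP = 10.05% − 1.41% = 8.64%
E(R) = R_f + β × MRP = 1.41% + 1.6743 × 8.64% = 15.88%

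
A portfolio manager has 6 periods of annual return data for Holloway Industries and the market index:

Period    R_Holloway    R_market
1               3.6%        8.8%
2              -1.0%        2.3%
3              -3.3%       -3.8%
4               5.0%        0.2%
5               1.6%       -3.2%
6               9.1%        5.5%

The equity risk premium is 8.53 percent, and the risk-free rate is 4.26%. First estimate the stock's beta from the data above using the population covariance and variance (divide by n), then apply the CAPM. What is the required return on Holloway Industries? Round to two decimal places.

8.70%

Mean R_i = (3.6 − 1.0 − 3.3 + 5.0 + 1.6 + 9.1) / 6 = 2.5000%
Mean R_m = (8.8 + 2.3 − 3.8 + 0.2 − 3.2 + 5.5) / 6 = 1.6333%
Σ(R_i − R̄_i)(R_m − R̄_m) = 63.3500  ⇒  Cov = 63.3500 / 6 = 10.5583
Σ(R_m − R̄_m)² = 121.6933  ⇒  Var(R_m) = 121.6933 / 6 = 20.2822
β = Cov / Var(R_m) = 10.5583 / 20.2822 = 0.5206
E(R) = R_f + β × MRP = 4.26% + 0.5206 × 8.53% = 8.70%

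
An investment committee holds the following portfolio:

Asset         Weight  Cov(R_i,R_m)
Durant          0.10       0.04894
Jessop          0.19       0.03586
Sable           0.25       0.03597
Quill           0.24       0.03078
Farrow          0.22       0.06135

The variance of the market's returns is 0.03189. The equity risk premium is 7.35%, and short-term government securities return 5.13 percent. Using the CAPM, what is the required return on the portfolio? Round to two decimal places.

β_Durant = 0.04894 / 0.03189 = 1.5347
β_Jessop = 0.03586 / 0.03189 = 1.1245
β_Sable = 0.03597 / 0.03189 = 1.1279
β_Quill = 0.03078 / 0.03189 = 0.9652
β_Farrow = 0.06135 / 0.03189 = 1.9238
β_P = Σ w_i β_i = 0.10×1.5347 + 0.19×1.1245 + 0.25×1.1279 + 0.24×0.9652 + 0.22×1.9238 = 1.3040
E(R_P) = R_f + β_P × MRP = 5.13% + 1.3040 × 7.35% = 14.71%

14.71%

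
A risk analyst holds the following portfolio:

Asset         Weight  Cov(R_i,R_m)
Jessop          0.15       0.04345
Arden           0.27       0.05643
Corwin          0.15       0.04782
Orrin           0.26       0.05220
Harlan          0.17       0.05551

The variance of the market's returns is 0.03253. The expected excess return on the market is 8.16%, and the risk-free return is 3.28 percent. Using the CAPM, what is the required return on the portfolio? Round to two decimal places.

β_Jessop = 0.04345 / 0.03253 = 1.3357
β_Arden = 0.05643 / 0.03253 = 1.7347
β_Corwin = 0.04782 / 0.03253 = 1.4700
β_Orrin = 0.05220 / 0.03253 = 1.6047
β_Harlan = 0.05551 / 0.03253 = 1.7064
β_P = Σ w_i β_i = 0.15×1.3357 + 0.27×1.7347 + 0.15×1.4700 + 0.26×1.6047 + 0.17×1.7064 = 1.5965
E(R_P) = R_f + β_P × MRP = 3.28% + 1.5965 × 8.16% = 16.31%

16.31%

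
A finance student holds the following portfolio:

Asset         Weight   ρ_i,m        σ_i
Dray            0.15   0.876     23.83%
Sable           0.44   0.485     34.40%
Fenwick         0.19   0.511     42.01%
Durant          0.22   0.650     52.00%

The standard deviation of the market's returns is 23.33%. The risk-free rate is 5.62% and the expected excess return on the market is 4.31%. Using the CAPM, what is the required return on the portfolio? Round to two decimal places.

9.68%

β_Dray = 0.876 × 23.83% / 23.33% = 0.8948
β_Sable = 0.485 × 34.40% / 23.33% = 0.7151
β_Fenwick = 0.511 × 42.01% / 23.33% = 0.9202
β_Durant = 0.650 × 52.00% / 23.33% = 1.4488
β_P = Σ w_i β_i = 0.15×0.8948 + 0.44×0.7151 + 0.19×0.9202 + 0.22×1.4488 = 0.9424
E(R_P) = R_f + β_P × MRP = 5.62% + 0.9424 × 4.31% = 9.68%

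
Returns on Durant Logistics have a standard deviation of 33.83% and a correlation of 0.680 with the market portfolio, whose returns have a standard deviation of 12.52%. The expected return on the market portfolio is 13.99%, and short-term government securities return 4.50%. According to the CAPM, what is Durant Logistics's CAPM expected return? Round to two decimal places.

21.94%

β = ρ × σ_i / σ_m = 0.680 × 33.83% / 12.52% = 1.8374
MRP = 13.99% − 4.50% = 9.49%
E(R) = 4.50% + 1.8374 × 9.49% = 21.94%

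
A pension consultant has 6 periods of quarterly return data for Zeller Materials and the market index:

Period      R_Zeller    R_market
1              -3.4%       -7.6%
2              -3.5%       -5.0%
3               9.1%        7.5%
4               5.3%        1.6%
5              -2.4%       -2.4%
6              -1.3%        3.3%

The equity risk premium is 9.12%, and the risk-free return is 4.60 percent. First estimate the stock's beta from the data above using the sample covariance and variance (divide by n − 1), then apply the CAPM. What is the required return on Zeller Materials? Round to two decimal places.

Mean R_i = (-3.4 − 3.5 + 9.1 + 5.3 − 2.4 − 1.3) / 6 = 0.6333%
Mean R_m = (-7.6 − 5.0 + 7.5 + 1.6 − 2.4 + 3.3) / 6 = -0.4333%
Σ(R_i − R̄_i)(R_m − R̄_m) = 123.1867  ⇒  Cov = 123.1867 / 5 = 24.6373
Σ(R_m − R̄_m)² = 157.0933  ⇒  Var(R_m) = 157.0933 / 5 = 31.4187
β = Cov / Var(R_m) = 24.6373 / 31.4187 = 0.7842
E(R) = R_f + β × MRP = 4.60% + 0.7842 × 9.12% = 11.75%

11.75%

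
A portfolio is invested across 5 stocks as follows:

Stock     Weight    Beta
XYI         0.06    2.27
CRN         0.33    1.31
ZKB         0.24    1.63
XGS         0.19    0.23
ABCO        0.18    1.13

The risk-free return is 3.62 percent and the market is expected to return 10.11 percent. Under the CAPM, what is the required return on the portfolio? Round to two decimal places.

β_P = Σ w_i β_i = 0.06×2.27 + 0.33×1.31 + 0.24×1.63 + 0.19×0.23 + 0.18×1.13 = 1.2068
MRP = 10.11% − 3.62% = 6.49%
E(R_P) = R_f + β_P × MRP = 3.62% + 1.2068 × 6.49% = 11.45%

11.45%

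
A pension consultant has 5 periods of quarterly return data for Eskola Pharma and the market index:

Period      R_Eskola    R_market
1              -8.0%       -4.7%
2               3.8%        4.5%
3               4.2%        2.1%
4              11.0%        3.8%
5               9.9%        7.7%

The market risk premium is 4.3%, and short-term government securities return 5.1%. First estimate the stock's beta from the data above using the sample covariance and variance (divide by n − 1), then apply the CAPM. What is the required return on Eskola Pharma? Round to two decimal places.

Mean R_i = (-8.0 + 3.8 + 4.2 + 11.0 + 9.9) / 5 = 4.1800%
Mean R_m = (-4.7 + 4.5 + 2.1 + 3.8 + 7.7) / 5 = 2.6800%
Σ(R_i − R̄_i)(R_m − R̄_m) = 125.5380  ⇒  Cov = 125.5380 / 4 = 31.3845
Σ(R_m − R̄_m)² = 84.5680  ⇒  Var(R_m) = 84.5680 / 4 = 21.1420
β = Cov / Var(R_m) = 31.3845 / 21.1420 = 1.4845
E(R) = R_f + β × MRP = 5.1% + 1.4845 × 4.3% = 11.48%

11.48%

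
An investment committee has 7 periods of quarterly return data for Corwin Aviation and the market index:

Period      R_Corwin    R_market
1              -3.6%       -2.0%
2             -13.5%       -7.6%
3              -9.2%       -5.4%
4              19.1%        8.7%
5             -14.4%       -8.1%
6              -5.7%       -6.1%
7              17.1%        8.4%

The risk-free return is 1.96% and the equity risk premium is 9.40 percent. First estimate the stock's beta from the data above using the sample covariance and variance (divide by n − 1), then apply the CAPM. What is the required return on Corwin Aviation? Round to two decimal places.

Mean R_i = (-3.6 − 13.5 − 9.2 + 19.1 − 14.4 − 5.7 + 17.1) / 7 = -1.4571%
Mean R_m = (-2.0 − 7.6 − 5.4 + 8.7 − 8.1 − 6.1 + 8.4) / 7 = -1.7286%
Σ(R_i − R̄_i)(R_m − R̄_m) = 603.0686  ⇒  Cov = 603.0686 / 6 = 100.5114
Σ(R_m − R̄_m)² = 319.0743  ⇒  Var(R_m) = 319.0743 / 6 = 53.1791
β = Cov / Var(R_m) = 100.5114 / 53.1791 = 1.8901
E(R) = R_f + β × MRP = 1.96% + 1.8901 × 9.40% = 19.73%

19.73%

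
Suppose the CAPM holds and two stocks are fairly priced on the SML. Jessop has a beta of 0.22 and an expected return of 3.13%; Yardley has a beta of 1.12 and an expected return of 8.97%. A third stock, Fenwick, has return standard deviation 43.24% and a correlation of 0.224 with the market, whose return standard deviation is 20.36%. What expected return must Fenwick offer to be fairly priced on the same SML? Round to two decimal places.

MRP = (8.97% − 3.13%) / (1.12 − 0.22) = 6.4889%
R_f = 3.13% − 0.22 × 6.4889% = 1.7024%
β_Fenwick = ρ·σ_i/σ_m = 0.224 × 43.24 / 20.36 = 0.4757
E(R_Fenwick) = R_f + β × MRP = 1.7024% + 0.4757 × 6.4889% = 4.79%

4.79%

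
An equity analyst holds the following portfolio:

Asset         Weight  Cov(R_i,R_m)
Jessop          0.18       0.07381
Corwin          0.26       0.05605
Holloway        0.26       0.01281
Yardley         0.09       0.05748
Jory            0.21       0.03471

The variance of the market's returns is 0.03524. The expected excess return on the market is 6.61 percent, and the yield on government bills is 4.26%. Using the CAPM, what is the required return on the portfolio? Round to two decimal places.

12.45%

β_Jessop = 0.07381 / 0.03524 = 2.0945
β_Corwin = 0.05605 / 0.03524 = 1.5905
β_Holloway = 0.01281 / 0.03524 = 0.3635
β_Yardley = 0.05748 / 0.03524 = 1.6311
β_Jory = 0.03471 / 0.03524 = 0.9850
β_P = Σ w_i β_i = 0.18×2.0945 + 0.26×1.5905 + 0.26×0.3635 + 0.09×1.6311 + 0.21×0.9850 = 1.2387
E(R_P) = R_f + β_P × MRP = 4.26% + 1.2387 × 6.61% = 12.45%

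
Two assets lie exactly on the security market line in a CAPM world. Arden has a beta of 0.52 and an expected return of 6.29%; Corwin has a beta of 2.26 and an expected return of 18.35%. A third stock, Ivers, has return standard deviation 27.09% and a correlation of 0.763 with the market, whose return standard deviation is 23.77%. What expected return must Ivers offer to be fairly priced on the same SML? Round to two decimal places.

8.71%

MRP = (18.35% − 6.29%) / (2.26 − 0.52) = 6.9310%
R_f = 6.29% − 0.52 × 6.9310% = 2.6859%
β_Ivers = ρ·σ_i/σ_m = 0.763 × 27.09 / 23.77 = 0.8696
E(R_Ivers) = R_f + β × MRP = 2.6859% + 0.8696 × 6.9310% = 8.71%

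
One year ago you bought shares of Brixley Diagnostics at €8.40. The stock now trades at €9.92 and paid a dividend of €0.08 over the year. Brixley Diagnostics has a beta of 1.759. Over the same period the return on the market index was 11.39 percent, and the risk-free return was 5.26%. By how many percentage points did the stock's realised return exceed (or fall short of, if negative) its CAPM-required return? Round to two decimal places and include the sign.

Realised HPR = (P1 + D1 − P0) / P0 = (9.92 + 0.08 − 8.40) / 8.40 = 1.60 / 8.40 = 19.0476%
MRP = 11.39% − 5.26% = 6.13%
CAPM required = R_f + β·MRP = 5.26% + 1.759 × 6.13% = 16.04267%
α = realised − required = 19.0476% − 16.04267% = +3.00%

+3.00%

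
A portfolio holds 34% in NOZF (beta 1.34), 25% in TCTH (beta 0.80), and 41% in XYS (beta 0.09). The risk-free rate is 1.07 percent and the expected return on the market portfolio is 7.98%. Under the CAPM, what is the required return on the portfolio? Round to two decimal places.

5.86%

β_P = Σ w_i β_i = 0.34×1.34 + 0.25×0.80 + 0.41×0.09 = 0.6925
MRP = 7.98% − 1.07% = 6.91%
E(R_P) = R_f + β_P × MRP = 1.07% + 0.6925 × 6.91% = 5.86%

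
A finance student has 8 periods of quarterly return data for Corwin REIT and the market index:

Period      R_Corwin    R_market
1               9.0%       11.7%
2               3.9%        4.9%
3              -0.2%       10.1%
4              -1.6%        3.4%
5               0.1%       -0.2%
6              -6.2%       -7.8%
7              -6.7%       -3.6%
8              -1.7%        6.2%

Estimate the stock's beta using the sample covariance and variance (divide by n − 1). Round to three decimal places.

Mean R_i = (9.0 + 3.9 − 0.2 − 1.6 + 0.1 − 6.2 − 6.7 − 1.7) / 8 = -0.4250%
Mean R_m = (11.7 + 4.9 + 10.1 + 3.4 − 0.2 − 7.8 − 3.6 + 6.2) / 8 = 3.0875%
Σ(R_i − R̄_i)(R_m − R̄_m) = 189.3675  ⇒  Cov = 189.3675 / 7 = 27.0525
Σ(R_m − R̄_m)² = 310.4888  ⇒  Var(R_m) = 310.4888 / 7 = 44.3555
β = Cov / Var(R_m) = 27.0525 / 44.3555 = 0.6099

0.610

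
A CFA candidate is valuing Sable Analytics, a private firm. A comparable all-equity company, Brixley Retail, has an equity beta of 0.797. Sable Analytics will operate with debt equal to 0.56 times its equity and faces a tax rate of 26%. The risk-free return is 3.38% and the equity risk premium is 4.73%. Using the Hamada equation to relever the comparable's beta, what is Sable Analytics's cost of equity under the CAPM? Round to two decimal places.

8.71%

β_L = β_U × [1 + (1 − t)(D/E)] = 0.797 × [1 + (1 − 0.26) × 0.56]
    = 0.797 × [1 + 0.74 × 0.56] = 0.797 × 1.4144 = 1.1273
E(R) = R_f + β_L × MRP = 3.38% + 1.1273 × 4.73% = 8.71%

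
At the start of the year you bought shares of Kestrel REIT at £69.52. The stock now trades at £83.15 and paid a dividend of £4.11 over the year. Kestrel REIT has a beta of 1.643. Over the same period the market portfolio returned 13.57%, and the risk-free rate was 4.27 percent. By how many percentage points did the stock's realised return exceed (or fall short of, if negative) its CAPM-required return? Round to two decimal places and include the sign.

Realised HPR = (P1 + D1 − P0) / P0 = (83.15 + 4.11 − 69.52) / 69.52 = 17.74 / 69.52 = 25.5178%
MRP = 13.57% − 4.27% = 9.30%
CAPM required = R_f + β·MRP = 4.27% + 1.643 × 9.30% = 19.54990%
α = realised − required = 25.5178% − 19.54990% = +5.97%

+5.97%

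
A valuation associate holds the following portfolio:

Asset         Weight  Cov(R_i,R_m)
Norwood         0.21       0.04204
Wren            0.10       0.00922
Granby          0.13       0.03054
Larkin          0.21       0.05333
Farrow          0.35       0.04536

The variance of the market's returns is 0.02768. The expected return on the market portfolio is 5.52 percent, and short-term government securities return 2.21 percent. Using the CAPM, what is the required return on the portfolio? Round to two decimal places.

β_Norwood = 0.04204 / 0.02768 = 1.5188
β_Wren = 0.00922 / 0.02768 = 0.3331
β_Granby = 0.03054 / 0.02768 = 1.1033
β_Larkin = 0.05333 / 0.02768 = 1.9267
β_Farrow = 0.04536 / 0.02768 = 1.6387
β_P = Σ w_i β_i = 0.21×1.5188 + 0.10×0.3331 + 0.13×1.1033 + 0.21×1.9267 + 0.35×1.6387 = 1.4738
MRP = 5.52% − 2.21% = 3.31%
E(R_P) = R_f + β_P × MRP = 2.21% + 1.4738 × 3.31% = 7.09%

7.09%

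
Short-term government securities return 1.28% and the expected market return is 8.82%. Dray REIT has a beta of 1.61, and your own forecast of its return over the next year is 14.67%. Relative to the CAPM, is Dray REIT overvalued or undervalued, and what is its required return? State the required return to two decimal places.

Undervalued; required return 13.42%

MRP = 8.82% − 1.28% = 7.54%
Required return = R_f + β·MRP = 1.28% + 1.61 × 7.54% = 13.42%
Forecast 14.67% > required 13.42% → the stock plots above the SML → undervalued.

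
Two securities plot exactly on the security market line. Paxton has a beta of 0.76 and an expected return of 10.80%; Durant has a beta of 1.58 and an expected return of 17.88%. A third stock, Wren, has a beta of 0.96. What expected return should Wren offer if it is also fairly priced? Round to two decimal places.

MRP (SML slope) = (17.88% − 10.80%) / (1.58 − 0.76) = 7.08% / 0.82 = 8.6341%
R_f (intercept) = 10.80% − 0.76 × 8.6341% = 4.2381%
E(R_Wren) = R_f + β × MRP = 4.2381% + 0.96 × 8.6341% = 12.53%

12.53%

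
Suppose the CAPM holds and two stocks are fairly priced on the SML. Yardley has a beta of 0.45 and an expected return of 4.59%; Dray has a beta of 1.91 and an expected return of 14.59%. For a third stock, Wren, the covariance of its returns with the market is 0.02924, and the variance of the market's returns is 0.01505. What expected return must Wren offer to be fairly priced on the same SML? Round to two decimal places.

MRP = (14.59% − 4.59%) / (1.91 − 0.45) = 6.8493%
R_f = 4.59% − 0.45 × 6.8493% = 1.5078%
β_Wren = Cov / Var(R_m) = 0.02924 / 0.01505 = 1.9429
E(R_Wren) = R_f + β × MRP = 1.5078% + 1.9429 × 6.8493% = 14.82%

14.82%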